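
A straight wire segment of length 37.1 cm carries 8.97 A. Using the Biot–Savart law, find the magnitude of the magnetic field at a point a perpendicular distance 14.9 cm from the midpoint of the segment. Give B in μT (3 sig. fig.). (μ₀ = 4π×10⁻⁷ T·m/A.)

For a finite straight segment, B = (μ₀I/4πd)(sinθ₁ + sinθ₂), where θ₁, θ₂ are the angles from the perpendicular to each end.
The perpendicular from the point meets the wire at its midpoint, so each end is L/2 = 0.1855 m away along the wire.
sinθ₁ = 0.1855/√(0.1855²+0.149²) = 0.7796; sinθ₂ = 0.1855/√(0.1855²+0.149²) = 0.7796.
B = (4π×10⁻⁷ × 8.97) / (4π × 0.149) × (0.7796 + 0.7796) = 9.39×10⁻⁶ T.

B ≈ 9.39 μT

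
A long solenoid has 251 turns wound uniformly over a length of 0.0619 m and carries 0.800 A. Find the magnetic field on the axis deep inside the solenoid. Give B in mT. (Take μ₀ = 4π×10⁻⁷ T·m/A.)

B ≈ 4.08 mT

Inside a long solenoid, B = μ₀nI with n = 4055 turns/m.
B = 4π×10⁻⁷ × 4055 × 0.800 = 4.08×10⁻³ T.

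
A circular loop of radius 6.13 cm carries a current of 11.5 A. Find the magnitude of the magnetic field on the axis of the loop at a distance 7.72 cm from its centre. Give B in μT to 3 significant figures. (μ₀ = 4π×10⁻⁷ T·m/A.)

B ≈ 28.3 μT

On the axis of a circular loop, B = μ₀IR² / [2(R²+z²)^(3/2)].
R² + z² = (0.0613)² + (0.0772)² = 0.009718 m², and (R²+z²)^(3/2) = 9.58×10⁻⁴ m³.
B = (4π×10⁻⁷ × 11.5 × 0.003758) / (2 × 9.58×10⁻⁴) = 2.83×10⁻⁵ T.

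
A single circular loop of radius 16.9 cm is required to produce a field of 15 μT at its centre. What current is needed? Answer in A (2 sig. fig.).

At the centre of a circular loop B = μ₀I/(2R), so I = 2RB/μ₀.
With R = 0.169 m, I = 2 × 0.169 × 1.50×10⁻⁵ / (4π×10⁻⁷) = 4.03 A.

I ≈ 4.0 A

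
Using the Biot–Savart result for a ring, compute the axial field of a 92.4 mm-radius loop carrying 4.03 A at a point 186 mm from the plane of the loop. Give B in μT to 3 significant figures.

B ≈ 2.41 μT

On the axis of a circular loop, B = μ₀IR² / [2(R²+z²)^(3/2)].
R² + z² = (0.0924)² + (0.186)² = 0.04313 m², and (R²+z²)^(3/2) = 8.96×10⁻³ m³.
B = (4π×10⁻⁷ × 4.03 × 0.008538) / (2 × 8.96×10⁻³) = 2.41×10⁻⁶ T.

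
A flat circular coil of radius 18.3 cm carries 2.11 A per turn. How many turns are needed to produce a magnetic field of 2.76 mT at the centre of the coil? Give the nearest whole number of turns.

For an N-turn coil, B = Nμ₀I/(2R). A single turn gives B₁ = 7.24×10⁻⁶ T with R = 0.183 m.
N = B/B₁ = 2.76×10⁻³ / 7.24×10⁻⁶ = 380.98.

N = 381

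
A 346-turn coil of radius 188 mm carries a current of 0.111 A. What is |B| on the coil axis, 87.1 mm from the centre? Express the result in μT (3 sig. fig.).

For an N-turn flat coil, B = Nμ₀IR²/[2(R²+z²)^(3/2)] with R = 0.188 m, z = 0.0871 m.
B = 346 × 2.77×10⁻⁷ T = 9.59×10⁻⁵ T.

B ≈ 95.9 μT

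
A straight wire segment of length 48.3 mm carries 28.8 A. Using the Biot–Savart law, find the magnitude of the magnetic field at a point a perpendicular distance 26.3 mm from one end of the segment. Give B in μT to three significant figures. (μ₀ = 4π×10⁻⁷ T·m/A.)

B ≈ 96.2 μT

For a finite straight segment, B = (μ₀I/4πd)(sinθ₁ + sinθ₂), where θ₁, θ₂ are the angles from the perpendicular to each end.
The perpendicular foot is at one end, so the two end-offsets along the wire are 0 and L = 0.0483 m.
sinθ₁ = 0/√(0²+0.0263²) = 0.0000; sinθ₂ = 0.0483/√(0.0483²+0.0263²) = 0.8782.
B = (4π×10⁻⁷ × 28.8) / (4π × 0.0263) × (0.0000 + 0.8782) = 9.62×10⁻⁵ T.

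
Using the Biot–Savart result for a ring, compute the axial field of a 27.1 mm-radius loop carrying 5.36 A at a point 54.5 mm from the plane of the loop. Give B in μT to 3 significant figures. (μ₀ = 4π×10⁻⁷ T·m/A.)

B ≈ 11.0 μT

On the axis of a circular loop, B = μ₀IR² / [2(R²+z²)^(3/2)].
R² + z² = (0.0271)² + (0.0545)² = 0.003705 m², and (R²+z²)^(3/2) = 2.25×10⁻⁴ m³.
B = (4π×10⁻⁷ × 5.36 × 0.0007344) / (2 × 2.25×10⁻⁴) = 1.10×10⁻⁵ T.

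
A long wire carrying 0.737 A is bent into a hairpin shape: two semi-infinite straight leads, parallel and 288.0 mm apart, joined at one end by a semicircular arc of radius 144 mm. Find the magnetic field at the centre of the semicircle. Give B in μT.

The semicircular arc contributes B_arc = μ₀I·π/(4πR) = μ₀I/(4R) = 1.61×10⁻⁶ T.
Each semi-infinite lead is at perpendicular distance R = 0.144 m from the centre, with the perpendicular foot at its near end, so it contributes μ₀I/(4πR); both point the same way, together 1.02×10⁻⁶ T.
Arc and leads all point the same direction: B = 1.61×10⁻⁶ + 1.02×10⁻⁶ = 2.63×10⁻⁶ T.

B ≈ 2.63 μT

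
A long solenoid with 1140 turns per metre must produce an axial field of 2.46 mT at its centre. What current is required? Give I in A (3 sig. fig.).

I ≈ 1.72 A

Inside a long solenoid B = μ₀nI with n = 1140 m⁻¹, so I = B/(μ₀n).
I = 2.46×10⁻³ / (4π×10⁻⁷ × 1140) = 1.72 A.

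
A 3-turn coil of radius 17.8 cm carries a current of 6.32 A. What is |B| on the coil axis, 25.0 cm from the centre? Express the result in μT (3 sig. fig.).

B ≈ 13.1 μT

For an N-turn flat coil, B = Nμ₀IR²/[2(R²+z²)^(3/2)] with R = 0.178 m, z = 0.25 m.
B = 3 × 4.35×10⁻⁶ T = 1.31×10⁻⁵ T.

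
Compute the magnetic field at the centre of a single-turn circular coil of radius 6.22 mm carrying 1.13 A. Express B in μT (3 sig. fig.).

At the centre of a circular loop the Biot–Savart law gives B = μ₀I/(2R).
B = (4π×10⁻⁷ × 1.13) / (2 × 0.00622) = 1.14×10⁻⁴ T.

B ≈ 114 μT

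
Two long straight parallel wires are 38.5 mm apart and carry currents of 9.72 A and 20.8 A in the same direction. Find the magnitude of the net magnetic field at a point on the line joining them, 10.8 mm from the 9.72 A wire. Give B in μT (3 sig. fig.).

Each long wire gives B = μ₀I/(2πd). Distances are d₁ = 0.0108 m and d₂ = 0.0277 m.
B₁ = 1.80×10⁻⁴ T, B₂ = 1.50×10⁻⁴ T.
Between parallel currents the two contributions point in opposite directions, so they subtract. B = |B₁ − B₂| = |1.80×10⁻⁴ − 1.50×10⁻⁴| = 2.98×10⁻⁵ T.

B ≈ 29.8 μT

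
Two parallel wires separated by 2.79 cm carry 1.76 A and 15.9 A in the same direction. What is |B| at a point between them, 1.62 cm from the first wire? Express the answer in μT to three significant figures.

Each long wire gives B = μ₀I/(2πd). Distances are d₁ = 0.0162 m and d₂ = 0.0117 m.
B₁ = 2.17×10⁻⁵ T, B₂ = 2.72×10⁻⁴ T.
Between parallel currents the two contributions point in opposite directions, so they subtract. B = |B₁ − B₂| = |2.17×10⁻⁵ − 2.72×10⁻⁴| = 2.50×10⁻⁴ T.

B ≈ 250 μT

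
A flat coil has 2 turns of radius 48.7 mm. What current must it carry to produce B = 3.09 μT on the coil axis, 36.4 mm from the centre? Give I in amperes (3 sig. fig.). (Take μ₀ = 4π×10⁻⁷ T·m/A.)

For an N-turn coil, B = Nμ₀IR²/[2(R²+z²)^(3/2)] with R = 0.0487 m, z = 0.0364 m, so I = 2B(R²+z²)^(3/2)/(Nμ₀R²) = 2 × 3.09×10⁻⁶ × 2.25×10⁻⁴ / (2 × 4π×10⁻⁷ × 0.002372) = 0.233 A.

I ≈ 0.233 A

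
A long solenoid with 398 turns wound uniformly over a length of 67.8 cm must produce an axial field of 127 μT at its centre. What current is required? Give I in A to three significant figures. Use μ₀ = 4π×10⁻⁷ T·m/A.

I ≈ 0.172 A

Inside a long solenoid B = μ₀nI with n = 587 m⁻¹, so I = B/(μ₀n).
I = 1.27×10⁻⁴ / (4π×10⁻⁷ × 587) = 0.172 A.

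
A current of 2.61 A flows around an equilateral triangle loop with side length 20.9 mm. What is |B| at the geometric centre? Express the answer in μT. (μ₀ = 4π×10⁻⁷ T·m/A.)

Each side is a finite straight segment at perpendicular distance d = a/(2 tan(π/3)) = 0.006033 m from the centre, with end-angles ±π/3.
One side contributes B₁ = (μ₀I/4πd)·2 sin(π/3) = 7.49×10⁻⁵ T.
All 3 sides add in the same direction: B = 3 × 7.49×10⁻⁵ = 2.25×10⁻⁴ T.

B ≈ 225 μT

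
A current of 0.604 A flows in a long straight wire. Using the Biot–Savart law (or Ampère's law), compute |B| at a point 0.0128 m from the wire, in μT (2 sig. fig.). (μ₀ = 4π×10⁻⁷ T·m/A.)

B ≈ 9.4 μT

For an infinitely long straight wire, B = μ₀I/(2πd).
B = (4π×10⁻⁷ × 0.604) / (2π × 0.0128) = 9.44×10⁻⁶ T.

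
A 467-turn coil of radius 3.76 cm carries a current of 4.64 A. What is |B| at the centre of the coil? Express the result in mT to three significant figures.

For an N-turn flat coil, B = Nμ₀I/(2R) with R = 0.0376 m.
B = 467 × 7.75×10⁻⁵ T = 3.62×10⁻² T.

B ≈ 36.2 mT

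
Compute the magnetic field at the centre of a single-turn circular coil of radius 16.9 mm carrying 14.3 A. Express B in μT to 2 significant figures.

At the centre of a circular loop the Biot–Savart law gives B = μ₀I/(2R).
B = (4π×10⁻⁷ × 14.3) / (2 × 0.0169) = 5.32×10⁻⁴ T.

B ≈ 530 μT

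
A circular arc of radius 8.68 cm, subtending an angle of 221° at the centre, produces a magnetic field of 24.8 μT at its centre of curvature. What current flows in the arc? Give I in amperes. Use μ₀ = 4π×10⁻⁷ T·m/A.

I ≈ 5.58 A

For a circular arc, B = μ₀Iφ/(4πR) with φ in radians; here φ = 3.857 rad.
So I = 4πRB/(μ₀φ) = 4π × 0.0868 × 2.48×10⁻⁵ / (4π×10⁻⁷ × 3.857) = 5.58 A.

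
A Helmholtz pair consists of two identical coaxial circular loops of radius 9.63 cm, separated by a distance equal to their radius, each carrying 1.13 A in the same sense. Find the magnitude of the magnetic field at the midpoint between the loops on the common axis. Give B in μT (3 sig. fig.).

B ≈ 10.6 μT

Each loop contributes B = μ₀IR²/[2(R²+z²)^(3/2)] on the axis, with z measured from that loop.
Loop 1 (z = 0.04815 m): B₁ = 5.28×10⁻⁶ T. Loop 2 (z = 0.04815 m): B₂ = 5.28×10⁻⁶ T.
The fields add: B = B₁ + B₂ = 1.06×10⁻⁵ T.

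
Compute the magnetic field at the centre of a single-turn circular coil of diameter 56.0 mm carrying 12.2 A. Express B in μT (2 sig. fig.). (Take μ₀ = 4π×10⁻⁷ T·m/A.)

At the centre of a circular loop the Biot–Savart law gives B = μ₀I/(2R) (so R = 0.028 m).
B = (4π×10⁻⁷ × 12.2) / (2 × 0.028) = 2.74×10⁻⁴ T.

B ≈ 270 μT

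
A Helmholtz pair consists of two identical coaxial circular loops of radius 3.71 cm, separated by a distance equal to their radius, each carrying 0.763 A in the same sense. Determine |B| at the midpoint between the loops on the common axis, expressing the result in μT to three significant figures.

Each loop contributes B = μ₀IR²/[2(R²+z²)^(3/2)] on the axis, with z measured from that loop.
Loop 1 (z = 0.01855 m): B₁ = 9.25×10⁻⁶ T. Loop 2 (z = 0.01855 m): B₂ = 9.25×10⁻⁶ T.
The fields add: B = B₁ + B₂ = 1.85×10⁻⁵ T.

B ≈ 18.5 μT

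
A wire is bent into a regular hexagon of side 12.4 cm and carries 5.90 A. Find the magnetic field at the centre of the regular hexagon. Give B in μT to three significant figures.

Each side is a finite straight segment at perpendicular distance d = a/(2 tan(π/6)) = 0.1074 m from the centre, with end-angles ±π/6.
One side contributes B₁ = (μ₀I/4πd)·2 sin(π/6) = 5.49×10⁻⁶ T.
All 6 sides add in the same direction: B = 6 × 5.49×10⁻⁶ = 3.30×10⁻⁵ T.

B ≈ 33.0 μT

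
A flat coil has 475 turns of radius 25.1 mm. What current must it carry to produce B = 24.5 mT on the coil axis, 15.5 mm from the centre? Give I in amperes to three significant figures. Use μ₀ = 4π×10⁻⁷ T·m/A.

I ≈ 3.35 A

For an N-turn coil, B = Nμ₀IR²/[2(R²+z²)^(3/2)] with R = 0.0251 m, z = 0.0155 m, so I = 2B(R²+z²)^(3/2)/(Nμ₀R²) = 2 × 2.45×10⁻² × 2.57×10⁻⁵ / (475 × 4π×10⁻⁷ × 0.00063) = 3.35 A.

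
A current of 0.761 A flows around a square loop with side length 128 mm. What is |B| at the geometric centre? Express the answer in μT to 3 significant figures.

B ≈ 6.73 μT

Each side is a finite straight segment at perpendicular distance d = a/(2 tan(π/4)) = 0.064 m from the centre, with end-angles ±π/4.
One side contributes B₁ = (μ₀I/4πd)·2 sin(π/4) = 1.68×10⁻⁶ T.
All 4 sides add in the same direction: B = 4 × 1.68×10⁻⁶ = 6.73×10⁻⁶ T.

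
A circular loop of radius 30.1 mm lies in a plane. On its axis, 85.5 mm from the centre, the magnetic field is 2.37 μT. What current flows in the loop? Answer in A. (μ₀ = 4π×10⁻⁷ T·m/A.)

On the axis of a loop, B = μ₀IR²/[2(R²+z²)^(3/2)], so I = 2B(R²+z²)^(3/2)/(μ₀R²).
R² + z² = 0.000906 + 0.00731 = 0.008216 m²; raised to 3/2 gives 7.45×10⁻⁴ m³.
I = 2 × 2.37×10⁻⁶ × 7.45×10⁻⁴ / (1.26×10⁻⁶ × 0.000906) = 3.10 A.

I ≈ 3.10 A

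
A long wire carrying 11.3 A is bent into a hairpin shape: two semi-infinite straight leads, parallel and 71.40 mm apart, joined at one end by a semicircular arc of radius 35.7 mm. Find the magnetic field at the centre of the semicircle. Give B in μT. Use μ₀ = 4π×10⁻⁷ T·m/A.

The semicircular arc contributes B_arc = μ₀I·π/(4πR) = μ₀I/(4R) = 9.94×10⁻⁵ T.
Each semi-infinite lead is at perpendicular distance R = 0.0357 m from the centre, with the perpendicular foot at its near end, so it contributes μ₀I/(4πR); both point the same way, together 6.33×10⁻⁵ T.
Arc and leads all point the same direction: B = 9.94×10⁻⁵ + 6.33×10⁻⁵ = 1.63×10⁻⁴ T.

B ≈ 163 μT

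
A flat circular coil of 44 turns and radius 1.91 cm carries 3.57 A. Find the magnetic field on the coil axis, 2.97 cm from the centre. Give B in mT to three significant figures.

For an N-turn flat coil, B = Nμ₀IR²/[2(R²+z²)^(3/2)] with R = 0.0191 m, z = 0.0297 m.
B = 44 × 1.86×10⁻⁵ T = 8.18×10⁻⁴ T.

B ≈ 0.818 mT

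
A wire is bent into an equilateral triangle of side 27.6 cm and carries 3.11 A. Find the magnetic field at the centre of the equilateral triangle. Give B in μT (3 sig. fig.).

B ≈ 20.3 μT

Each side is a finite straight segment at perpendicular distance d = a/(2 tan(π/3)) = 0.07967 m from the centre, with end-angles ±π/3.
One side contributes B₁ = (μ₀I/4πd)·2 sin(π/3) = 6.76×10⁻⁶ T.
All 3 sides add in the same direction: B = 3 × 6.76×10⁻⁶ = 2.03×10⁻⁵ T.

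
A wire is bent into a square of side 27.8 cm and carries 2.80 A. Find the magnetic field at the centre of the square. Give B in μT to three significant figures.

Each side is a finite straight segment at perpendicular distance d = a/(2 tan(π/4)) = 0.139 m from the centre, with end-angles ±π/4.
One side contributes B₁ = (μ₀I/4πd)·2 sin(π/4) = 2.85×10⁻⁶ T.
All 4 sides add in the same direction: B = 4 × 2.85×10⁻⁶ = 1.14×10⁻⁵ T.

B ≈ 11.4 μT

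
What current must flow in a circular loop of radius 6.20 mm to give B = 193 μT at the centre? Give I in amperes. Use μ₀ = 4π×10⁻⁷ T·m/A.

At the centre of a circular loop B = μ₀I/(2R), so I = 2RB/μ₀.
With R = 0.0062 m, I = 2 × 0.0062 × 1.93×10⁻⁴ / (4π×10⁻⁷) = 1.90 A.

I ≈ 1.90 A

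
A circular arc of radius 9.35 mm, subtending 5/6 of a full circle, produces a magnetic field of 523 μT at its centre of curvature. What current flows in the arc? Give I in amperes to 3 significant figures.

For a circular arc, B = μ₀Iφ/(4πR) with φ in radians; here φ = 5.236 rad.
So I = 4πRB/(μ₀φ) = 4π × 0.00935 × 5.23×10⁻⁴ / (4π×10⁻⁷ × 5.236) = 9.34 A.

I ≈ 9.34 A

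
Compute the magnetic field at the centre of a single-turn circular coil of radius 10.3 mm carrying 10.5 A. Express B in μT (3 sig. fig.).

B ≈ 641 μT

At the centre of a circular loop the Biot–Savart law gives B = μ₀I/(2R).
B = (4π×10⁻⁷ × 10.5) / (2 × 0.0103) = 6.41×10⁻⁴ T.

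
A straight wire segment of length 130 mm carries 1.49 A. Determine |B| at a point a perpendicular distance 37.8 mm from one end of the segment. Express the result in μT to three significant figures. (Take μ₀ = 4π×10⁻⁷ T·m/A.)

B ≈ 3.79 μT

For a finite straight segment, B = (μ₀I/4πd)(sinθ₁ + sinθ₂), where θ₁, θ₂ are the angles from the perpendicular to each end.
The perpendicular foot is at one end, so the two end-offsets along the wire are 0 and L = 0.13 m.
sinθ₁ = 0/√(0²+0.0378²) = 0.0000; sinθ₂ = 0.13/√(0.13²+0.0378²) = 0.9602.
B = (4π×10⁻⁷ × 1.49) / (4π × 0.0378) × (0.0000 + 0.9602) = 3.79×10⁻⁶ T.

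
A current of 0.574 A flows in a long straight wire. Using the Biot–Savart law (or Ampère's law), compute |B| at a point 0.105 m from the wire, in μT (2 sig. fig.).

For an infinitely long straight wire, B = μ₀I/(2πd).
B = (4π×10⁻⁷ × 0.574) / (2π × 0.105) = 1.09×10⁻⁶ T.

B ≈ 1.1 μT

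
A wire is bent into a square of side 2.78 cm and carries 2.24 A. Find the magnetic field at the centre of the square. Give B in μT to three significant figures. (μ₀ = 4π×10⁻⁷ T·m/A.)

Each side is a finite straight segment at perpendicular distance d = a/(2 tan(π/4)) = 0.0139 m from the centre, with end-angles ±π/4.
One side contributes B₁ = (μ₀I/4πd)·2 sin(π/4) = 2.28×10⁻⁵ T.
All 4 sides add in the same direction: B = 4 × 2.28×10⁻⁵ = 9.12×10⁻⁵ T.

B ≈ 91.2 μT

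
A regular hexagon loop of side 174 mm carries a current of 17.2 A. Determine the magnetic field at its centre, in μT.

B ≈ 68.5 μT

Each side is a finite straight segment at perpendicular distance d = a/(2 tan(π/6)) = 0.1507 m from the centre, with end-angles ±π/6.
One side contributes B₁ = (μ₀I/4πd)·2 sin(π/6) = 1.14×10⁻⁵ T.
All 6 sides add in the same direction: B = 6 × 1.14×10⁻⁵ = 6.85×10⁻⁵ T.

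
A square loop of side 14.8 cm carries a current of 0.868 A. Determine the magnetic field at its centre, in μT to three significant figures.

B ≈ 6.64 μT

Each side is a finite straight segment at perpendicular distance d = a/(2 tan(π/4)) = 0.074 m from the centre, with end-angles ±π/4.
One side contributes B₁ = (μ₀I/4πd)·2 sin(π/4) = 1.66×10⁻⁶ T.
All 4 sides add in the same direction: B = 4 × 1.66×10⁻⁶ = 6.64×10⁻⁶ T.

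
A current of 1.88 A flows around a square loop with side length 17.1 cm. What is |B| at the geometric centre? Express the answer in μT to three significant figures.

B ≈ 12.4 μT

Each side is a finite straight segment at perpendicular distance d = a/(2 tan(π/4)) = 0.0855 m from the centre, with end-angles ±π/4.
One side contributes B₁ = (μ₀I/4πd)·2 sin(π/4) = 3.11×10⁻⁶ T.
All 4 sides add in the same direction: B = 4 × 3.11×10⁻⁶ = 1.24×10⁻⁵ T.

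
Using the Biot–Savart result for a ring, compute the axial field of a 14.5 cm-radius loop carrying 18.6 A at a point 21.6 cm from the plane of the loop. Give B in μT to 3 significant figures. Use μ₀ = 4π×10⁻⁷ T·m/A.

On the axis of a circular loop, B = μ₀IR² / [2(R²+z²)^(3/2)].
R² + z² = (0.145)² + (0.216)² = 0.06768 m², and (R²+z²)^(3/2) = 1.76×10⁻² m³.
B = (4π×10⁻⁷ × 18.6 × 0.02102) / (2 × 1.76×10⁻²) = 1.40×10⁻⁵ T.

B ≈ 14.0 μT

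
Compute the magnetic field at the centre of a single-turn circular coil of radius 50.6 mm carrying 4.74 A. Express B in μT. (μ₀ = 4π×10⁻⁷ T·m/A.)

B ≈ 58.9 μT

At the centre of a circular loop the Biot–Savart law gives B = μ₀I/(2R).
B = (4π×10⁻⁷ × 4.74) / (2 × 0.0506) = 5.89×10⁻⁵ T.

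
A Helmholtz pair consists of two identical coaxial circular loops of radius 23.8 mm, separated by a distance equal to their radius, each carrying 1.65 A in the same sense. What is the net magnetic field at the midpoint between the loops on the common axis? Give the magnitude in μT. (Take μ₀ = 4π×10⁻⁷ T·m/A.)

B ≈ 62.3 μT

Each loop contributes B = μ₀IR²/[2(R²+z²)^(3/2)] on the axis, with z measured from that loop.
Loop 1 (z = 0.0119 m): B₁ = 3.12×10⁻⁵ T. Loop 2 (z = 0.0119 m): B₂ = 3.12×10⁻⁵ T.
The fields add: B = B₁ + B₂ = 6.23×10⁻⁵ T.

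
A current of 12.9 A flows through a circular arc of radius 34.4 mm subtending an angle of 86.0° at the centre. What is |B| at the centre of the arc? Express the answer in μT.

B ≈ 56.3 μT

The Biot–Savart field of a circular arc at its centre is B = μ₀Iφ/(4πR), with φ = 1.501 rad.
B = (4π×10⁻⁷ × 12.9 × 1.501) / (4π × 0.0344) = 5.63×10⁻⁵ T.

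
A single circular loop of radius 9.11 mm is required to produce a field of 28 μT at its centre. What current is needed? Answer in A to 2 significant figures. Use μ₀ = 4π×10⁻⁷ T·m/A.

I ≈ 0.41 A

At the centre of a circular loop B = μ₀I/(2R), so I = 2RB/μ₀.
With R = 0.00911 m, I = 2 × 0.00911 × 2.80×10⁻⁵ / (4π×10⁻⁷) = 0.406 A.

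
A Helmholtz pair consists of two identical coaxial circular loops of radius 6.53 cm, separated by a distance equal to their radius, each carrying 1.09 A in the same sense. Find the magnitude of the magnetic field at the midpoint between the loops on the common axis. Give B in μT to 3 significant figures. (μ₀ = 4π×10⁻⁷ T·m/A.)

Each loop contributes B = μ₀IR²/[2(R²+z²)^(3/2)] on the axis, with z measured from that loop.
Loop 1 (z = 0.03265 m): B₁ = 7.50×10⁻⁶ T. Loop 2 (z = 0.03265 m): B₂ = 7.50×10⁻⁶ T.
The fields add: B = B₁ + B₂ = 1.50×10⁻⁵ T.

B ≈ 15.0 μT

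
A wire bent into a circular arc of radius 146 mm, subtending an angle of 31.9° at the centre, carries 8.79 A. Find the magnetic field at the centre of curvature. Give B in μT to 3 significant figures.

B ≈ 3.35 μT

The Biot–Savart field of a circular arc at its centre is B = μ₀Iφ/(4πR), with φ = 0.5568 rad.
B = (4π×10⁻⁷ × 8.79 × 0.5568) / (4π × 0.146) = 3.35×10⁻⁶ T.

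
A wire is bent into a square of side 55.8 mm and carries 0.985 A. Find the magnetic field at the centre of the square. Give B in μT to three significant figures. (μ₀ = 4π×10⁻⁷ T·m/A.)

B ≈ 20.0 μT

Each side is a finite straight segment at perpendicular distance d = a/(2 tan(π/4)) = 0.0279 m from the centre, with end-angles ±π/4.
One side contributes B₁ = (μ₀I/4πd)·2 sin(π/4) = 4.99×10⁻⁶ T.
All 4 sides add in the same direction: B = 4 × 4.99×10⁻⁶ = 2.00×10⁻⁵ T.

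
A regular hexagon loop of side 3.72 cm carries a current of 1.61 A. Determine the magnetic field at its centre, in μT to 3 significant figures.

B ≈ 30.0 μT

Each side is a finite straight segment at perpendicular distance d = a/(2 tan(π/6)) = 0.03222 m from the centre, with end-angles ±π/6.
One side contributes B₁ = (μ₀I/4πd)·2 sin(π/6) = 5.00×10⁻⁶ T.
All 6 sides add in the same direction: B = 6 × 5.00×10⁻⁶ = 3.00×10⁻⁵ T.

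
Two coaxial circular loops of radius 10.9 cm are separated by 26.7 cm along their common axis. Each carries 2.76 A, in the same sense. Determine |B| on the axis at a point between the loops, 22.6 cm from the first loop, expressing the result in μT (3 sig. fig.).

B ≈ 14.3 μT

Each loop contributes B = μ₀IR²/[2(R²+z²)^(3/2)] on the axis, with z measured from that loop.
Loop 1 (z = 0.226 m): B₁ = 1.30×10⁻⁶ T. Loop 2 (z = 0.041 m): B₂ = 1.30×10⁻⁵ T.
The fields add: B = B₁ + B₂ = 1.43×10⁻⁵ T.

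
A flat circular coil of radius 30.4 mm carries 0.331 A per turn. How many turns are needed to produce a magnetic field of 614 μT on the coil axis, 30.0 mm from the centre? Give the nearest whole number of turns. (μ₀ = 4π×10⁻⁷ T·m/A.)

N = 249

For an N-turn coil, B = Nμ₀IR²/[2(R²+z²)^(3/2)]. A single turn gives B₁ = 2.47×10⁻⁶ T with R = 0.0304 m, z = 0.03 m.
N = B/B₁ = 6.14×10⁻⁴ / 2.47×10⁻⁶ = 248.89.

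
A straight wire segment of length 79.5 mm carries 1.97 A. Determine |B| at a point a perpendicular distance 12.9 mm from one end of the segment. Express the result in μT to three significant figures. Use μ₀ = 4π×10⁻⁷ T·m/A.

For a finite straight segment, B = (μ₀I/4πd)(sinθ₁ + sinθ₂), where θ₁, θ₂ are the angles from the perpendicular to each end.
The perpendicular foot is at one end, so the two end-offsets along the wire are 0 and L = 0.0795 m.
sinθ₁ = 0/√(0²+0.0129²) = 0.0000; sinθ₂ = 0.0795/√(0.0795²+0.0129²) = 0.9871.
B = (4π×10⁻⁷ × 1.97) / (4π × 0.0129) × (0.0000 + 0.9871) = 1.51×10⁻⁵ T.

B ≈ 15.1 μT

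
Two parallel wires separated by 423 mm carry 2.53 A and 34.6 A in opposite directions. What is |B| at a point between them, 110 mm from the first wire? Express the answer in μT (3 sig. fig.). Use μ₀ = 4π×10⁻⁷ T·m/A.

B ≈ 26.7 μT

Each long wire gives B = μ₀I/(2πd). Distances are d₁ = 0.11 m and d₂ = 0.313 m.
B₁ = 4.60×10⁻⁶ T, B₂ = 2.21×10⁻⁵ T.
Between antiparallel currents both contributions point the same way, so they add. B = B₁ + B₂ = 4.60×10⁻⁶ + 2.21×10⁻⁵ = 2.67×10⁻⁵ T.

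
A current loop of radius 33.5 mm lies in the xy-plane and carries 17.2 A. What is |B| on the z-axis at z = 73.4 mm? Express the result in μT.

On the axis of a circular loop, B = μ₀IR² / [2(R²+z²)^(3/2)].
R² + z² = (0.0335)² + (0.0734)² = 0.00651 m², and (R²+z²)^(3/2) = 5.25×10⁻⁴ m³.
B = (4π×10⁻⁷ × 17.2 × 0.001122) / (2 × 5.25×10⁻⁴) = 2.31×10⁻⁵ T.

B ≈ 23.1 μT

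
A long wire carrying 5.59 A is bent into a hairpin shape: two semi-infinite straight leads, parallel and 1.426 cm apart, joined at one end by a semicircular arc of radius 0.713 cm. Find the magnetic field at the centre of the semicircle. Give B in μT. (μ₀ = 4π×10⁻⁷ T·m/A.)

The semicircular arc contributes B_arc = μ₀I·π/(4πR) = μ₀I/(4R) = 2.46×10⁻⁴ T.
Each semi-infinite lead is at perpendicular distance R = 0.00713 m from the centre, with the perpendicular foot at its near end, so it contributes μ₀I/(4πR); both point the same way, together 1.57×10⁻⁴ T.
Arc and leads all point the same direction: B = 2.46×10⁻⁴ + 1.57×10⁻⁴ = 4.03×10⁻⁴ T.

B ≈ 403 μT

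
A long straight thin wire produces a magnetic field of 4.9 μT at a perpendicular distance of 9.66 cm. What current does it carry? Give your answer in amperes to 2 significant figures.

For a long straight wire B = μ₀I/(2πd), so I = 2πdB/μ₀.
I = 2π × 0.0966 × 4.90×10⁻⁶ / (4π×10⁻⁷) = 2.37 A.

I ≈ 2.4 A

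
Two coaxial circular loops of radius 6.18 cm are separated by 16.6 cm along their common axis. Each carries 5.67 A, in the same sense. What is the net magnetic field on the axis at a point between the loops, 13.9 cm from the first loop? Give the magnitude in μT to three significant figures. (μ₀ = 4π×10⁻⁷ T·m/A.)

Each loop contributes B = μ₀IR²/[2(R²+z²)^(3/2)] on the axis, with z measured from that loop.
Loop 1 (z = 0.139 m): B₁ = 3.87×10⁻⁶ T. Loop 2 (z = 0.027 m): B₂ = 4.44×10⁻⁵ T.
The fields add: B = B₁ + B₂ = 4.82×10⁻⁵ T.

B ≈ 48.2 μT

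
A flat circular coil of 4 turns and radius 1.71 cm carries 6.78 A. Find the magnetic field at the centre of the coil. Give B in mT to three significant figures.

B ≈ 0.996 mT

For an N-turn flat coil, B = Nμ₀I/(2R) with R = 0.0171 m.
B = 4 × 2.49×10⁻⁴ T = 9.96×10⁻⁴ T.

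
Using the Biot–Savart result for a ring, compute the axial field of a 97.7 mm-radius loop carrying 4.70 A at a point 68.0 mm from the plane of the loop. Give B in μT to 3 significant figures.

B ≈ 16.7 μT

On the axis of a circular loop, B = μ₀IR² / [2(R²+z²)^(3/2)].
R² + z² = (0.0977)² + (0.068)² = 0.01417 m², and (R²+z²)^(3/2) = 1.69×10⁻³ m³.
B = (4π×10⁻⁷ × 4.70 × 0.009545) / (2 × 1.69×10⁻³) = 1.67×10⁻⁵ T.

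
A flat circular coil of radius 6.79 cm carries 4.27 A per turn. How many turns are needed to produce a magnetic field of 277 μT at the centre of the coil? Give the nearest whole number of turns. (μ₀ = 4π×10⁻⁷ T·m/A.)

For an N-turn coil, B = Nμ₀I/(2R). A single turn gives B₁ = 3.95×10⁻⁵ T with R = 0.0679 m.
N = B/B₁ = 2.77×10⁻⁴ / 3.95×10⁻⁵ = 7.01.

N = 7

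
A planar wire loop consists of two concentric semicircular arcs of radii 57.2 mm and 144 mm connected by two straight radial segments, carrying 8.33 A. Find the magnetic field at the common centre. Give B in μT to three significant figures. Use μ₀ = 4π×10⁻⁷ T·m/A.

The radial connectors point toward the centre, so dl × r̂ = 0 and they contribute nothing.
Each semicircle gives μ₀I/(4R): inner arc 4.58×10⁻⁵ T, outer arc 1.82×10⁻⁵ T.
The two arcs carry current in opposite angular senses, so their fields oppose: B = |4.58×10⁻⁵ − 1.82×10⁻⁵| = 2.76×10⁻⁵ T.

B ≈ 27.6 μT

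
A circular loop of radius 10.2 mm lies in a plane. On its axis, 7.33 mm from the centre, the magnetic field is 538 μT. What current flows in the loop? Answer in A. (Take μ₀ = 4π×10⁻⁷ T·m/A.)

On the axis of a loop, B = μ₀IR²/[2(R²+z²)^(3/2)], so I = 2B(R²+z²)^(3/2)/(μ₀R²).
R² + z² = 0.000104 + 5.373×10⁻⁵ = 0.0001578 m²; raised to 3/2 gives 1.98×10⁻⁶ m³.
I = 2 × 5.38×10⁻⁴ × 1.98×10⁻⁶ / (1.26×10⁻⁶ × 0.000104) = 16.3 A.

I ≈ 16.3 A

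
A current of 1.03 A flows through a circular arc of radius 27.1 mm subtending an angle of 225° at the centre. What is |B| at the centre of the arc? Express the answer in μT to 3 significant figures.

The Biot–Savart field of a circular arc at its centre is B = μ₀Iφ/(4πR), with φ = 3.927 rad.
B = (4π×10⁻⁷ × 1.03 × 3.927) / (4π × 0.0271) = 1.49×10⁻⁵ T.

B ≈ 14.9 μT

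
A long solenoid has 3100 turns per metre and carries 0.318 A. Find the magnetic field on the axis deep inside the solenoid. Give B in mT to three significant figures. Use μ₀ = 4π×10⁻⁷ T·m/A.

B ≈ 1.24 mT

Inside a long solenoid, B = μ₀nI with n = 3100 turns/m.
B = 4π×10⁻⁷ × 3100 × 0.318 = 1.24×10⁻³ T.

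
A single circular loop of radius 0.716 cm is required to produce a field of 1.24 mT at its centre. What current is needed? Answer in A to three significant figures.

I ≈ 14.1 A

At the centre of a circular loop B = μ₀I/(2R), so I = 2RB/μ₀.
With R = 0.00716 m, I = 2 × 0.00716 × 1.24×10⁻³ / (4π×10⁻⁷) = 14.1 A.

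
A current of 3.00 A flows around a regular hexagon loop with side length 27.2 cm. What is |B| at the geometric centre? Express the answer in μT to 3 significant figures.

Each side is a finite straight segment at perpendicular distance d = a/(2 tan(π/6)) = 0.2356 m from the centre, with end-angles ±π/6.
One side contributes B₁ = (μ₀I/4πd)·2 sin(π/6) = 1.27×10⁻⁶ T.
All 6 sides add in the same direction: B = 6 × 1.27×10⁻⁶ = 7.64×10⁻⁶ T.

B ≈ 7.64 μT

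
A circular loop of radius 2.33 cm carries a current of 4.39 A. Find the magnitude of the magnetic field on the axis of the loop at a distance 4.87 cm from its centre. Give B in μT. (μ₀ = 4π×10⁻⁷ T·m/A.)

On the axis of a circular loop, B = μ₀IR² / [2(R²+z²)^(3/2)].
R² + z² = (0.0233)² + (0.0487)² = 0.002915 m², and (R²+z²)^(3/2) = 1.57×10⁻⁴ m³.
B = (4π×10⁻⁷ × 4.39 × 0.0005429) / (2 × 1.57×10⁻⁴) = 9.52×10⁻⁶ T.

B ≈ 9.52 μT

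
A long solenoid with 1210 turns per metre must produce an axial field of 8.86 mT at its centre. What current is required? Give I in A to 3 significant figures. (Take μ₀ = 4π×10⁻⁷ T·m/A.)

Inside a long solenoid B = μ₀nI with n = 1210 m⁻¹, so I = B/(μ₀n).
I = 8.86×10⁻³ / (4π×10⁻⁷ × 1210) = 5.83 A.

I ≈ 5.83 A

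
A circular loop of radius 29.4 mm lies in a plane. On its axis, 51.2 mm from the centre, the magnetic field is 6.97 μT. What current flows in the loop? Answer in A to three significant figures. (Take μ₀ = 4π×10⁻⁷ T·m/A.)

On the axis of a loop, B = μ₀IR²/[2(R²+z²)^(3/2)], so I = 2B(R²+z²)^(3/2)/(μ₀R²).
R² + z² = 0.0008644 + 0.002621 = 0.003486 m²; raised to 3/2 gives 2.06×10⁻⁴ m³.
I = 2 × 6.97×10⁻⁶ × 2.06×10⁻⁴ / (1.26×10⁻⁶ × 0.0008644) = 2.64 A.

I ≈ 2.64 A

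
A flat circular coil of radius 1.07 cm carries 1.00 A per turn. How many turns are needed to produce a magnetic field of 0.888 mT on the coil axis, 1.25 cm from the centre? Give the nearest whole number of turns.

For an N-turn coil, B = Nμ₀IR²/[2(R²+z²)^(3/2)]. A single turn gives B₁ = 1.61×10⁻⁵ T with R = 0.0107 m, z = 0.0125 m.
N = B/B₁ = 8.88×10⁻⁴ / 1.61×10⁻⁵ = 54.99.

N = 55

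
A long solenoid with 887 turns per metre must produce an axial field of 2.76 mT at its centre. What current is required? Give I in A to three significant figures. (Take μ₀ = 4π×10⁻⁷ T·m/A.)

Inside a long solenoid B = μ₀nI with n = 887 m⁻¹, so I = B/(μ₀n).
I = 2.76×10⁻³ / (4π×10⁻⁷ × 887) = 2.48 A.

I ≈ 2.48 A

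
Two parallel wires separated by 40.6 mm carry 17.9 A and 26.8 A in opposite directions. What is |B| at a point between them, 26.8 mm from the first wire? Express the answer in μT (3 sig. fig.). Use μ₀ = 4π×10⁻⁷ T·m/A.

B ≈ 522 μT

Each long wire gives B = μ₀I/(2πd). Distances are d₁ = 0.0268 m and d₂ = 0.0138 m.
B₁ = 1.34×10⁻⁴ T, B₂ = 3.88×10⁻⁴ T.
Between antiparallel currents both contributions point the same way, so they add. B = B₁ + B₂ = 1.34×10⁻⁴ + 3.88×10⁻⁴ = 5.22×10⁻⁴ T.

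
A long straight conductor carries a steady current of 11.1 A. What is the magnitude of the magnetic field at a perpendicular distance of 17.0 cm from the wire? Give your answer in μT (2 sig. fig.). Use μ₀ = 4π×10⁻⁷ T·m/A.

B ≈ 13 μT

For an infinitely long straight wire, B = μ₀I/(2πd).
B = (4π×10⁻⁷ × 11.1) / (2π × 0.17) = 1.31×10⁻⁵ T.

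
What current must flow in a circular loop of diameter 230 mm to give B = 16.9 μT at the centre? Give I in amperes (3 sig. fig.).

I ≈ 3.09 A

At the centre of a circular loop B = μ₀I/(2R), so I = 2RB/μ₀.
With R = 0.115 m, I = 2 × 0.115 × 1.69×10⁻⁵ / (4π×10⁻⁷) = 3.09 A.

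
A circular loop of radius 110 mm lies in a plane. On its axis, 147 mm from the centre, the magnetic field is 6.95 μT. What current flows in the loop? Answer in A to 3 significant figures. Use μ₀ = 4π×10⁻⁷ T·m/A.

I ≈ 5.66 A

On the axis of a loop, B = μ₀IR²/[2(R²+z²)^(3/2)], so I = 2B(R²+z²)^(3/2)/(μ₀R²).
R² + z² = 0.0121 + 0.02161 = 0.03371 m²; raised to 3/2 gives 6.19×10⁻³ m³.
I = 2 × 6.95×10⁻⁶ × 6.19×10⁻³ / (1.26×10⁻⁶ × 0.0121) = 5.66 A.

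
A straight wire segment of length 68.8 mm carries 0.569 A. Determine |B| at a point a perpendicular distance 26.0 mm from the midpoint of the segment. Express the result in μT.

For a finite straight segment, B = (μ₀I/4πd)(sinθ₁ + sinθ₂), where θ₁, θ₂ are the angles from the perpendicular to each end.
The perpendicular from the point meets the wire at its midpoint, so each end is L/2 = 0.0344 m away along the wire.
sinθ₁ = 0.0344/√(0.0344²+0.026²) = 0.7978; sinθ₂ = 0.0344/√(0.0344²+0.026²) = 0.7978.
B = (4π×10⁻⁷ × 0.569) / (4π × 0.026) × (0.7978 + 0.7978) = 3.49×10⁻⁶ T.

B ≈ 3.49 μT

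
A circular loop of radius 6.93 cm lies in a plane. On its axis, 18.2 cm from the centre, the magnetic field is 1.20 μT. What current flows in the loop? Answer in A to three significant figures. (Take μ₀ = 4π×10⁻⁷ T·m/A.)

On the axis of a loop, B = μ₀IR²/[2(R²+z²)^(3/2)], so I = 2B(R²+z²)^(3/2)/(μ₀R²).
R² + z² = 0.004802 + 0.03312 = 0.03793 m²; raised to 3/2 gives 7.39×10⁻³ m³.
I = 2 × 1.20×10⁻⁶ × 7.39×10⁻³ / (1.26×10⁻⁶ × 0.004802) = 2.94 A.

I ≈ 2.94 A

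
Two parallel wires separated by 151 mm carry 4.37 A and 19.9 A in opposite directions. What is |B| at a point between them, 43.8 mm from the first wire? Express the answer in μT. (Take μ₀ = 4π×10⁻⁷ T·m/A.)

Each long wire gives B = μ₀I/(2πd). Distances are d₁ = 0.0438 m and d₂ = 0.1072 m.
B₁ = 2.00×10⁻⁵ T, B₂ = 3.71×10⁻⁵ T.
Between antiparallel currents both contributions point the same way, so they add. B = B₁ + B₂ = 2.00×10⁻⁵ + 3.71×10⁻⁵ = 5.71×10⁻⁵ T.

B ≈ 57.1 μT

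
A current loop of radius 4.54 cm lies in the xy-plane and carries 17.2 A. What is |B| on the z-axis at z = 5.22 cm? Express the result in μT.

B ≈ 67.3 μT

On the axis of a circular loop, B = μ₀IR² / [2(R²+z²)^(3/2)].
R² + z² = (0.0454)² + (0.0522)² = 0.004786 m², and (R²+z²)^(3/2) = 3.31×10⁻⁴ m³.
B = (4π×10⁻⁷ × 17.2 × 0.002061) / (2 × 3.31×10⁻⁴) = 6.73×10⁻⁵ T.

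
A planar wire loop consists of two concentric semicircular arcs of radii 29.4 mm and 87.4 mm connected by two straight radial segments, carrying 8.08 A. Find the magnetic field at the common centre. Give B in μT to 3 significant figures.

The radial connectors point toward the centre, so dl × r̂ = 0 and they contribute nothing.
Each semicircle gives μ₀I/(4R): inner arc 8.63×10⁻⁵ T, outer arc 2.90×10⁻⁵ T.
The two arcs carry current in opposite angular senses, so their fields oppose: B = |8.63×10⁻⁵ − 2.90×10⁻⁵| = 5.73×10⁻⁵ T.

B ≈ 57.3 μT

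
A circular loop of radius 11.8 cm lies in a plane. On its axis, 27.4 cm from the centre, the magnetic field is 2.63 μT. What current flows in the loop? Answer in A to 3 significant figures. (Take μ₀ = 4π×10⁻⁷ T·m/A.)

I ≈ 7.98 A

On the axis of a loop, B = μ₀IR²/[2(R²+z²)^(3/2)], so I = 2B(R²+z²)^(3/2)/(μ₀R²).
R² + z² = 0.01392 + 0.07508 = 0.089 m²; raised to 3/2 gives 2.66×10⁻² m³.
I = 2 × 2.63×10⁻⁶ × 2.66×10⁻² / (1.26×10⁻⁶ × 0.01392) = 7.98 A.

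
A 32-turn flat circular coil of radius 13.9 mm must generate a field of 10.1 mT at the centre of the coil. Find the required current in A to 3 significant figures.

For an N-turn coil, B = Nμ₀I/(2R) with R = 0.0139 m, so I = 2RB/(Nμ₀) = 2 × 0.0139 × 1.01×10⁻² / (32 × 4π×10⁻⁷) = 6.98 A.

I ≈ 6.98 A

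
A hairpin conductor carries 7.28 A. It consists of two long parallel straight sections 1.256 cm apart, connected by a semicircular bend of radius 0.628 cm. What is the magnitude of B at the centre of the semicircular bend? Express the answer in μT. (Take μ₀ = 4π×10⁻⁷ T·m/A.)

The semicircular arc contributes B_arc = μ₀I·π/(4πR) = μ₀I/(4R) = 3.64×10⁻⁴ T.
Each semi-infinite lead is at perpendicular distance R = 0.00628 m from the centre, with the perpendicular foot at its near end, so it contributes μ₀I/(4πR); both point the same way, together 2.32×10⁻⁴ T.
Arc and leads all point the same direction: B = 3.64×10⁻⁴ + 2.32×10⁻⁴ = 5.96×10⁻⁴ T.

B ≈ 596 μT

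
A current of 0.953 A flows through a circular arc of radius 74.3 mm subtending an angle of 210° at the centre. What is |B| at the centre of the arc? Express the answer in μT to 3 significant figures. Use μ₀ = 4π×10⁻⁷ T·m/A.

The Biot–Savart field of a circular arc at its centre is B = μ₀Iφ/(4πR), with φ = 3.665 rad.
B = (4π×10⁻⁷ × 0.953 × 3.665) / (4π × 0.0743) = 4.70×10⁻⁶ T.

B ≈ 4.70 μT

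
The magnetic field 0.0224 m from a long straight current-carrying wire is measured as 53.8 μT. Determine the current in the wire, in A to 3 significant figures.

For a long straight wire B = μ₀I/(2πd), so I = 2πdB/μ₀.
I = 2π × 0.0224 × 5.38×10⁻⁵ / (4π×10⁻⁷) = 6.03 A.

I ≈ 6.03 A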